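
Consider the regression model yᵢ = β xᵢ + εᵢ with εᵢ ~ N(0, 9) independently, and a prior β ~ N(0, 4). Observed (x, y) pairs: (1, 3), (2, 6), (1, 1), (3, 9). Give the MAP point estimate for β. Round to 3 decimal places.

β̂_MAP = 2.493

log p(β | y) = −Σ(yᵢ − βxᵢ)²/(2·9) − β²/(2·4) + const.
Setting the derivative to zero: Σxᵢ(yᵢ − βxᵢ)/9 − β/4 = 0, so β = Σxᵢyᵢ / (Σxᵢ² + σ²/τ²).
Σxᵢyᵢ = 1·3 + 2·6 + 1·1 + 3·9 = 43; Σxᵢ² = 15; σ²/τ² = 2.25.
β̂_MAP = 43 / (15 + 2.25) = 43/17.25 ≈ 2.493.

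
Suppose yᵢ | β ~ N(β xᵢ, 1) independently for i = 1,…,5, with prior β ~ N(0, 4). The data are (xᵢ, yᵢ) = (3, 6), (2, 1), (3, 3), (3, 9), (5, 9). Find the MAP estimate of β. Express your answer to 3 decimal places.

β̂_MAP = 1.796

log p(β | y) = −Σ(yᵢ − βxᵢ)²/(2·1) − β²/(2·4) + const.
Setting the derivative to zero: Σxᵢ(yᵢ − βxᵢ)/1 − β/4 = 0, so β = Σxᵢyᵢ / (Σxᵢ² + σ²/τ²).
Σxᵢyᵢ = 3·6 + 2·1 + 3·3 + 3·9 + 5·9 = 101; Σxᵢ² = 56; σ²/τ² = 0.25.
β̂_MAP = 101 / (56 + 0.25) = 101/56.25 ≈ 1.796.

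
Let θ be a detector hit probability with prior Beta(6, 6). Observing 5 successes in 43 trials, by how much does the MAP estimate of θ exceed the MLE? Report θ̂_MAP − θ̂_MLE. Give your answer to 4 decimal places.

Posterior is Beta(11, 44); MAP = (11−1)/(55−2) = 10/53 ≈ 0.18868.
MLE ignores the prior: θ̂_MLE = k/n = 5/43 ≈ 0.11628.
Difference = 10/53 − 5/43 = 165/2279 ≈ 0.0724.

MAP − MLE = 0.0724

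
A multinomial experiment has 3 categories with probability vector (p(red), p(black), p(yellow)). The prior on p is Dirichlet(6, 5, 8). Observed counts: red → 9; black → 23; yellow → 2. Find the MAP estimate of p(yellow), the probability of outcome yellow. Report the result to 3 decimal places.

MAP estimate of p(yellow) = 0.180

The posterior is Dirichlet(αᵢ + nᵢ) = Dirichlet(15, 28, 10).
For a Dirichlet(a₁,…,a_K) with all aᵢ > 1, the mode has j-th component (aⱼ − 1)/(Σaᵢ − K).
Here Σaᵢ = 53 and K = 3, so p(yellow) = (10 − 1)/(53 − 3) = 9/50 ≈ 0.180.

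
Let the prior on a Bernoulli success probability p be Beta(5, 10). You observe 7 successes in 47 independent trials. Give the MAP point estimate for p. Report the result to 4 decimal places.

Prior: Beta(5, 10).
Data: 7 successes in 47 trials. The binomial likelihood contributes p^7(1−p)^40, so the posterior is Beta(5+7, 10+40) = Beta(12, 50).
For Beta(a, b) with a, b > 1 the mode is (a−1)/(a+b−2) = 11/60 ≈ 0.1833.

p̂_MAP = 0.1833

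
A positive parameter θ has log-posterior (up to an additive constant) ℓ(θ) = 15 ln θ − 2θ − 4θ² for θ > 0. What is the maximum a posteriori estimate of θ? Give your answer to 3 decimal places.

ℓ'(θ) = 15/θ − 2 − 8θ. Setting this to zero and multiplying by θ: 8θ² + 2θ − 15 = 0.
θ = (−2 + √(2² + 4·8·15)) / (2·8) = (−2 + √484) / 16 = (−2 + 22)/16 = 5/4.
ℓ''(θ) = −15/θ² − 8 < 0, confirming a maximum.

θ̂_MAP = 1.250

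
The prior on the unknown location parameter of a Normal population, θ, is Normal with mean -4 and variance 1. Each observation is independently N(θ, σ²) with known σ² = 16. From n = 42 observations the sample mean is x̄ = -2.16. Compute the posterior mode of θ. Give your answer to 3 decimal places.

n = 42, x̄ = -2.16.
For a Normal prior and Normal likelihood with known variance, the posterior is Normal; its mode equals its mean, the precision-weighted average.
Prior precision 1/σ₀² = 1/1 = 1; data precision n/σ² = 42/16 = 2.625.
θ̂ = (1·(-4) + 2.625·(-2.16)) / (1 + 2.625) = (-9.67)/3.625 = -1934/725 ≈ -2.668.

θ̂_MAP = -2.668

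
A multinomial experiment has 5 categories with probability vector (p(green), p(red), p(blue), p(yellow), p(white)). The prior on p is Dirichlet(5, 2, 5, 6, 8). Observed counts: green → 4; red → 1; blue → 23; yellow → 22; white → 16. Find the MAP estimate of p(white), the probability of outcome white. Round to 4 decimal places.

The posterior is Dirichlet(αᵢ + nᵢ) = Dirichlet(9, 3, 28, 28, 24).
For a Dirichlet(a₁,…,a_K) with all aᵢ > 1, the mode has j-th component (aⱼ − 1)/(Σaᵢ − K).
Here Σaᵢ = 92 and K = 5, so p(white) = (24 − 1)/(92 − 5) = 23/87 ≈ 0.2644.

MAP estimate of p(white) = 0.2644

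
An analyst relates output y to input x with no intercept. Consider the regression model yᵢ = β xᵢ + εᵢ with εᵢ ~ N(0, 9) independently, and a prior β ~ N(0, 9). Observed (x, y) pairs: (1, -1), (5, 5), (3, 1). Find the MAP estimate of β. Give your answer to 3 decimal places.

β̂_MAP = 0.750

log p(β | y) = −Σ(yᵢ − βxᵢ)²/(2·9) − β²/(2·9) + const.
Setting the derivative to zero: Σxᵢ(yᵢ − βxᵢ)/9 − β/9 = 0, so β = Σxᵢyᵢ / (Σxᵢ² + σ²/τ²).
Σxᵢyᵢ = 1·(-1) + 5·5 + 3·1 = 27; Σxᵢ² = 35; σ²/τ² = 1.
β̂_MAP = 27 / (35 + 1) = 27/36 ≈ 0.750.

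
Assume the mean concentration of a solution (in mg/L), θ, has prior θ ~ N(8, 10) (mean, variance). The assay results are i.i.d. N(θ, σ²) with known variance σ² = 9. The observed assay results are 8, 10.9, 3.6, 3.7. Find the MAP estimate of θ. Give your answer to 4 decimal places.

n = 4; x̄ = (8 + 10.9 + 3.6 + 3.7)/4 = 26.2/4 = 6.55.
For a Normal prior and Normal likelihood with known variance, the posterior is Normal; its mode equals its mean, the precision-weighted average.
Prior precision 1/σ₀² = 1/10 = 0.1; data precision n/σ² = 4/9.
θ̂ = (0.1·8 + (4/9)·6.55) / (0.1 + 4/9) = (167/45)/(49/90) = 334/49 ≈ 6.8163.

θ̂_MAP = 6.8163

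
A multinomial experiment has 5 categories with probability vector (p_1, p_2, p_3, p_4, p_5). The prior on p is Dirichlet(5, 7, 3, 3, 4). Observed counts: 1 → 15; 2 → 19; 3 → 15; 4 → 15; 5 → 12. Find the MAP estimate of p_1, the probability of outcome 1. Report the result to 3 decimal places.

The posterior is Dirichlet(αᵢ + nᵢ) = Dirichlet(20, 26, 18, 18, 16).
For a Dirichlet(a₁,…,a_K) with all aᵢ > 1, the mode has j-th component (aⱼ − 1)/(Σaᵢ − K).
Here Σaᵢ = 98 and K = 5, so p_1 = (20 − 1)/(98 − 5) = 19/93 ≈ 0.204.

MAP estimate: 0.204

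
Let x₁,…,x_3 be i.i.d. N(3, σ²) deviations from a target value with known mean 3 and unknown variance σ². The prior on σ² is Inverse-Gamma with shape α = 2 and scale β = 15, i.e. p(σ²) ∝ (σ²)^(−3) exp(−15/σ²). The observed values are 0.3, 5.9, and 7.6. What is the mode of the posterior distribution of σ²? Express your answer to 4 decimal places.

σ̂²_MAP = 7.4289

Sum of squared deviations about the known mean: SS = (0.3−3)² + (5.9−3)² + (7.6−3)² = 36.86.
The Normal likelihood contributes (σ²)^(−n/2) exp(−SS/(2σ²)), so the posterior is Inverse-Gamma(α + n/2, β + SS/2) = Inverse-Gamma(3.5, 33.43).
The mode of Inverse-Gamma(a, b) is b/(a+1) = 33.43/4.5 ≈ 7.4289.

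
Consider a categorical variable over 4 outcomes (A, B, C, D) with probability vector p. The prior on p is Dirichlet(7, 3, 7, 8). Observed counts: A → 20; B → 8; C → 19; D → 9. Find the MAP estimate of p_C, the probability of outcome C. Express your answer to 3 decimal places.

The posterior is Dirichlet(αᵢ + nᵢ) = Dirichlet(27, 11, 26, 17).
For a Dirichlet(a₁,…,a_K) with all aᵢ > 1, the mode has j-th component (aⱼ − 1)/(Σaᵢ − K).
Here Σaᵢ = 81 and K = 4, so p_C = (26 − 1)/(81 − 4) = 25/77 ≈ 0.325.

MAP estimate of p_C = 0.325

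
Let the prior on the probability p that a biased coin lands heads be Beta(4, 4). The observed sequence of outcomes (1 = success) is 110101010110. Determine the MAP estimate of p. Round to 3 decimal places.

Prior: Beta(4, 4).
Data: 7 successes in 12 trials (from the sequence). The binomial likelihood contributes p^7(1−p)^5, so the posterior is Beta(4+7, 4+5) = Beta(11, 9).
For Beta(a, b) with a, b > 1 the mode is (a−1)/(a+b−2) = 10/18 ≈ 0.556.

p̂_MAP = 0.556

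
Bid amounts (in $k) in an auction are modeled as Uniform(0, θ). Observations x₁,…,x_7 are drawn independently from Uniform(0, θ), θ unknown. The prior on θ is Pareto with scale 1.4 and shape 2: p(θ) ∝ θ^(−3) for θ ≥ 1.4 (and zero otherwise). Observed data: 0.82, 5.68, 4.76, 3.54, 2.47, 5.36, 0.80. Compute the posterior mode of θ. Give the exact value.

θ̂_MAP = 5.68

The Uniform(0, θ) likelihood is θ^(−n) for θ ≥ max(xᵢ), zero otherwise. Here max(xᵢ) = 5.68.
Posterior ∝ θ^(−3) · θ^(−7) = θ^(−10) on θ ≥ max(1.4, 5.68) = 5.68.
This density is strictly decreasing in θ, so the posterior mode lies at the lower boundary of the support.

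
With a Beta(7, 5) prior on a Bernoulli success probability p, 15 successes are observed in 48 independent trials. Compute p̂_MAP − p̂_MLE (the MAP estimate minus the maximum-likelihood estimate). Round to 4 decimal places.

Posterior is Beta(22, 38); MAP = (22−1)/(60−2) = 21/58 ≈ 0.36207.
MLE ignores the prior: p̂_MLE = k/n = 15/48 ≈ 0.31250.
Difference = 21/58 − 15/48 = 23/464 ≈ 0.0496.

MAP − MLE = 0.0496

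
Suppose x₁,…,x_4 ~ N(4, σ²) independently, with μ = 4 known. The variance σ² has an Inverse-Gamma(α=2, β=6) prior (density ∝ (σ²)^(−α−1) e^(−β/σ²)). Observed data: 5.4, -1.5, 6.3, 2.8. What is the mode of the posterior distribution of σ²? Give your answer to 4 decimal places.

Sum of squared deviations about the known mean: SS = (5.4−4)² + (-1.5−4)² + (6.3−4)² + (2.8−4)² = 38.94.
The Normal likelihood contributes (σ²)^(−n/2) exp(−SS/(2σ²)), so the posterior is Inverse-Gamma(α + n/2, β + SS/2) = Inverse-Gamma(4, 25.47).
The mode of Inverse-Gamma(a, b) is b/(a+1) = 25.47/5 ≈ 5.0940.

σ̂²_MAP = 5.0940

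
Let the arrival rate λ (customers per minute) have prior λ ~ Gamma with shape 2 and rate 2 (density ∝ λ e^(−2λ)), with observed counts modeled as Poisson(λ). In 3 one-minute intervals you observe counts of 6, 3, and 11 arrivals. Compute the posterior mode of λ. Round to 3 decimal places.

Σxᵢ = 6+3+11 = 20, with n = 3.
Posterior ∝ λe^(−2λ) · λ^20e^(−3λ) = λ^21e^(−5λ), i.e. Gamma(shape=22, rate=5).
The mode of a Gamma(a, b) with a ≥ 1 (shape–rate) is (a−1)/b = 21/5 ≈ 4.200.

λ̂_MAP = 4.200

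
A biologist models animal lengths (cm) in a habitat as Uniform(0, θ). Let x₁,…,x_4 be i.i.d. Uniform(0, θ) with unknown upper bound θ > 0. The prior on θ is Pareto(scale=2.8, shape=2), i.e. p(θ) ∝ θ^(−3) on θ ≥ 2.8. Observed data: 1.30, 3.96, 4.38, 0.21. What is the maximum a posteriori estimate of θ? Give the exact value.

θ̂_MAP = 4.38

The Uniform(0, θ) likelihood is θ^(−n) for θ ≥ max(xᵢ), zero otherwise. Here max(xᵢ) = 4.38.
Posterior ∝ θ^(−3) · θ^(−4) = θ^(−7) on θ ≥ max(2.8, 4.38) = 4.38.
This density is strictly decreasing in θ, so the posterior mode lies at the lower boundary of the support.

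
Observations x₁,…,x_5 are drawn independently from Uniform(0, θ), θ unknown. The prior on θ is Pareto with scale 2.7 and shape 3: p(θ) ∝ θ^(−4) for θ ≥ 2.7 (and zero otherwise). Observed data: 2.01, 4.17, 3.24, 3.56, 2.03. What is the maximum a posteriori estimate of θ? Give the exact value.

θ̂_MAP = 4.17

The Uniform(0, θ) likelihood is θ^(−n) for θ ≥ max(xᵢ), zero otherwise. Here max(xᵢ) = 4.17.
Posterior ∝ θ^(−4) · θ^(−5) = θ^(−9) on θ ≥ max(2.7, 4.17) = 4.17.
This density is strictly decreasing in θ, so the posterior mode lies at the lower boundary of the support.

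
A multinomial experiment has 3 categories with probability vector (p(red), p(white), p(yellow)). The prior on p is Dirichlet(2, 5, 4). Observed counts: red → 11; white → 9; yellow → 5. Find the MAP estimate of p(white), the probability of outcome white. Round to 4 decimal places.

The posterior is Dirichlet(αᵢ + nᵢ) = Dirichlet(13, 14, 9).
For a Dirichlet(a₁,…,a_K) with all aᵢ > 1, the mode has j-th component (aⱼ − 1)/(Σaᵢ − K).
Here Σaᵢ = 36 and K = 3, so p(white) = (14 − 1)/(36 − 3) = 13/33 ≈ 0.3939.

MAP estimate of p(white) = 0.3939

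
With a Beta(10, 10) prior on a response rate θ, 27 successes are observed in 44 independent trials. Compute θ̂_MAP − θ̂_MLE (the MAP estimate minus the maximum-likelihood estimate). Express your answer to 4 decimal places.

MAP − MLE = -0.0330

Posterior is Beta(37, 27); MAP = (37−1)/(64−2) = 36/62 ≈ 0.58065.
MLE ignores the prior: θ̂_MLE = k/n = 27/44 ≈ 0.61364.
Difference = 36/62 − 27/44 = -45/1364 ≈ -0.0330.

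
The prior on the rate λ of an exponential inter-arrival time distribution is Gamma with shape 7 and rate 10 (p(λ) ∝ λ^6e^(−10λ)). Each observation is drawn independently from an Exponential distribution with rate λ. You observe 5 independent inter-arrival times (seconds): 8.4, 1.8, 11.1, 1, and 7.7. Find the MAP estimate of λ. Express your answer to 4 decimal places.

The Exponential(rate=λ) likelihood is ∝ λ^n e^(−λΣtᵢ). Here n = 5 and Σtᵢ = 8.4 + 1.8 + 11.1 + 1 + 7.7 = 30.
Posterior ∝ λ^6e^(−10λ) · λ^5e^(−30λ) = λ^11e^(−40λ), i.e. Gamma(12, 40).
Mode = (a−1)/b = 11/40 ≈ 0.2750.

λ̂_MAP = 0.2750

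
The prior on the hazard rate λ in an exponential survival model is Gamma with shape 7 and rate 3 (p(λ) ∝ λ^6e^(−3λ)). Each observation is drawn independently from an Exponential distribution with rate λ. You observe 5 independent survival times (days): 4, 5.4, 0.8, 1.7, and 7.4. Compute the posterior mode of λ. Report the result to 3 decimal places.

The Exponential(rate=λ) likelihood is ∝ λ^n e^(−λΣtᵢ). Here n = 5 and Σtᵢ = 4 + 5.4 + 0.8 + 1.7 + 7.4 = 19.3.
Posterior ∝ λ^6e^(−3λ) · λ^5e^(−19.3λ) = λ^11e^(−22.3λ), i.e. Gamma(12, 22.3).
Mode = (a−1)/b = 11/22.3 ≈ 0.493.

λ̂_MAP = 0.493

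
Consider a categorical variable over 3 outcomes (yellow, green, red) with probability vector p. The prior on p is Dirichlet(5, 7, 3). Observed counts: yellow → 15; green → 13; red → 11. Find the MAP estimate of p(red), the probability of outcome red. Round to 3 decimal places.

The posterior is Dirichlet(αᵢ + nᵢ) = Dirichlet(20, 20, 14).
For a Dirichlet(a₁,…,a_K) with all aᵢ > 1, the mode has j-th component (aⱼ − 1)/(Σaᵢ − K).
Here Σaᵢ = 54 and K = 3, so p(red) = (14 − 1)/(54 − 3) = 13/51 ≈ 0.255.

MAP estimate of p(red) = 0.255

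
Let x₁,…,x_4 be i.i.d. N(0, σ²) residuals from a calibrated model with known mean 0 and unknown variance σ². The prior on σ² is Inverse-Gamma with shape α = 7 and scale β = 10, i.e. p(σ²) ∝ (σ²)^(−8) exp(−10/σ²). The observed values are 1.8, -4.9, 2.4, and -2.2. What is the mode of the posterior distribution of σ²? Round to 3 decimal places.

σ̂²_MAP = 2.893

Sum of squared deviations about the known mean: SS = (1.8−0)² + (-4.9−0)² + (2.4−0)² + (-2.2−0)² = 37.85.
The Normal likelihood contributes (σ²)^(−n/2) exp(−SS/(2σ²)), so the posterior is Inverse-Gamma(α + n/2, β + SS/2) = Inverse-Gamma(9, 28.925).
The mode of Inverse-Gamma(a, b) is b/(a+1) = 28.925/10 ≈ 2.893.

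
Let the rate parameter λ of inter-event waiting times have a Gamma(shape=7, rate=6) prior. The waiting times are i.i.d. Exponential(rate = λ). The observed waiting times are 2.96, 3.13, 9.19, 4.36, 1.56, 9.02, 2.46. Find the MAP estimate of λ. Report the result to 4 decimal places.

λ̂_MAP = 0.3361

The Exponential(rate=λ) likelihood is ∝ λ^n e^(−λΣtᵢ). Here n = 7 and Σtᵢ = 2.96 + 3.13 + 9.19 + 4.36 + 1.56 + 9.02 + 2.46 = 32.68.
Posterior ∝ λ^6e^(−6λ) · λ^7e^(−32.68λ) = λ^13e^(−38.68λ), i.e. Gamma(14, 38.68).
Mode = (a−1)/b = 13/38.68 ≈ 0.3361.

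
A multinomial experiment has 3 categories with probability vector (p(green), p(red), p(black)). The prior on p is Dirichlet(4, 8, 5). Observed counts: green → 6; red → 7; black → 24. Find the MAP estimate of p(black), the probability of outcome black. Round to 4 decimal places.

The posterior is Dirichlet(αᵢ + nᵢ) = Dirichlet(10, 15, 29).
For a Dirichlet(a₁,…,a_K) with all aᵢ > 1, the mode has j-th component (aⱼ − 1)/(Σaᵢ − K).
Here Σaᵢ = 54 and K = 3, so p(black) = (29 − 1)/(54 − 3) = 28/51 ≈ 0.5490.

MAP estimate of p(black) = 0.5490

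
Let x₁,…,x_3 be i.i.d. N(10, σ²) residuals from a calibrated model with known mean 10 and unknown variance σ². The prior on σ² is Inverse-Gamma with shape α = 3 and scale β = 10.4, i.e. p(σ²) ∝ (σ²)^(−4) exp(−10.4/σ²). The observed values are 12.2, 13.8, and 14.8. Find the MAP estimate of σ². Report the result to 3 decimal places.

Sum of squared deviations about the known mean: SS = (12.2−10)² + (13.8−10)² + (14.8−10)² = 42.32.
The Normal likelihood contributes (σ²)^(−n/2) exp(−SS/(2σ²)), so the posterior is Inverse-Gamma(α + n/2, β + SS/2) = Inverse-Gamma(4.5, 31.56).
The mode of Inverse-Gamma(a, b) is b/(a+1) = 31.56/5.5 ≈ 5.738.

σ̂²_MAP = 5.738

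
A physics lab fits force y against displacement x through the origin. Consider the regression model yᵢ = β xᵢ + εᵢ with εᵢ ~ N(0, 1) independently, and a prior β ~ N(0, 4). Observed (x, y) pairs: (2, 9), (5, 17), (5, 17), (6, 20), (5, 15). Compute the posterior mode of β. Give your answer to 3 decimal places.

β̂_MAP = 3.323

log p(β | y) = −Σ(yᵢ − βxᵢ)²/(2·1) − β²/(2·4) + const.
Setting the derivative to zero: Σxᵢ(yᵢ − βxᵢ)/1 − β/4 = 0, so β = Σxᵢyᵢ / (Σxᵢ² + σ²/τ²).
Σxᵢyᵢ = 2·9 + 5·17 + 5·17 + 6·20 + 5·15 = 383; Σxᵢ² = 115; σ²/τ² = 0.25.
β̂_MAP = 383 / (115 + 0.25) = 383/115.25 ≈ 3.323.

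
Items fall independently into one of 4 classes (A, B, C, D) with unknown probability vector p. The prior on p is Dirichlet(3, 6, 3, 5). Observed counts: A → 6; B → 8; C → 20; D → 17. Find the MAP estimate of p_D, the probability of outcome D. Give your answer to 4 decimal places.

MAP estimate of p_D = 0.3281

The posterior is Dirichlet(αᵢ + nᵢ) = Dirichlet(9, 14, 23, 22).
For a Dirichlet(a₁,…,a_K) with all aᵢ > 1, the mode has j-th component (aⱼ − 1)/(Σaᵢ − K).
Here Σaᵢ = 68 and K = 4, so p_D = (22 − 1)/(68 − 4) = 21/64 ≈ 0.3281.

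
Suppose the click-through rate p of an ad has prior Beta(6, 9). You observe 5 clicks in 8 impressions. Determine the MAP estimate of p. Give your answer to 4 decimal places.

p̂_MAP = 0.4762

Prior: Beta(6, 9).
Data: 5 successes in 8 trials. The binomial likelihood contributes p^5(1−p)^3, so the posterior is Beta(6+5, 9+3) = Beta(11, 12).
For Beta(a, b) with a, b > 1 the mode is (a−1)/(a+b−2) = 10/21 ≈ 0.4762.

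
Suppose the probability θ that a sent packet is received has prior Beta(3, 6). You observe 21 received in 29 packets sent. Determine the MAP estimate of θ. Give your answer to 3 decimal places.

θ̂_MAP = 0.639

Prior: Beta(3, 6).
Data: 21 successes in 29 trials. The binomial likelihood contributes θ^21(1−θ)^8, so the posterior is Beta(3+21, 6+8) = Beta(24, 14).
For Beta(a, b) with a, b > 1 the mode is (a−1)/(a+b−2) = 23/36 ≈ 0.639.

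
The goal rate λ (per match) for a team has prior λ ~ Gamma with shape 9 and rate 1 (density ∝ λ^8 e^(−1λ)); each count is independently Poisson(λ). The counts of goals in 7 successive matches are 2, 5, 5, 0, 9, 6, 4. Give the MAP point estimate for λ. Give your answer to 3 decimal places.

Σxᵢ = 2+5+5+0+9+6+4 = 31, with n = 7.
Posterior ∝ λ^8e^(−1λ) · λ^31e^(−7λ) = λ^39e^(−8λ), i.e. Gamma(shape=40, rate=8).
The mode of a Gamma(a, b) with a ≥ 1 (shape–rate) is (a−1)/b = 39/8 ≈ 4.875.

λ̂_MAP = 4.875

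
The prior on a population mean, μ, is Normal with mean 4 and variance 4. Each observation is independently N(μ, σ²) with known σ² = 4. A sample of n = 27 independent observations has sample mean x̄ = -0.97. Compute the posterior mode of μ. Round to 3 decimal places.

n = 27, x̄ = -0.97.
For a Normal prior and Normal likelihood with known variance, the posterior is Normal; its mode equals its mean, the precision-weighted average.
Prior precision 1/σ₀² = 1/4 = 0.25; data precision n/σ² = 27/4 = 6.75.
μ̂ = (0.25·4 + 6.75·(-0.97)) / (0.25 + 6.75) = (-5.5475)/7 = -0.7925 ≈ -0.793.

μ̂_MAP = -0.793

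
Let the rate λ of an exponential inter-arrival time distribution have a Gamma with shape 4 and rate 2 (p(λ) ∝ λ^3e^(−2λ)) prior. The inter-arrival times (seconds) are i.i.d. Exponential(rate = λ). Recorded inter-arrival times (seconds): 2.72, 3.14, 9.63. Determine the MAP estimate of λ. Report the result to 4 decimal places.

λ̂_MAP = 0.3431

The Exponential(rate=λ) likelihood is ∝ λ^n e^(−λΣtᵢ). Here n = 3 and Σtᵢ = 2.72 + 3.14 + 9.63 = 15.49.
Posterior ∝ λ^3e^(−2λ) · λ^3e^(−15.49λ) = λ^6e^(−17.49λ), i.e. Gamma(7, 17.49).
Mode = (a−1)/b = 6/17.49 ≈ 0.3431.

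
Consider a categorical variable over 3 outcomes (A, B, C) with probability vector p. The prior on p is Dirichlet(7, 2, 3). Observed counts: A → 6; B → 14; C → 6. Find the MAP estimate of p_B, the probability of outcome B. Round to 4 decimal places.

MAP estimate of p_B = 0.4286

The posterior is Dirichlet(αᵢ + nᵢ) = Dirichlet(13, 16, 9).
For a Dirichlet(a₁,…,a_K) with all aᵢ > 1, the mode has j-th component (aⱼ − 1)/(Σaᵢ − K).
Here Σaᵢ = 38 and K = 3, so p_B = (16 − 1)/(38 − 3) = 15/35 ≈ 0.4286.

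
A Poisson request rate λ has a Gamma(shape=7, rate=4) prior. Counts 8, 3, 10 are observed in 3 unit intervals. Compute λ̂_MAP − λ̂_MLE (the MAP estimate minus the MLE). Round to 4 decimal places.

Σxᵢ = 21. Posterior is Gamma(28, 7); MAP = (28−1)/7 = 27/7 ≈ 3.85714.
MLE = x̄ = 21/3 ≈ 7.00000.
Difference = 27/7 − 21/3 = -22/7 ≈ -3.1429.

MAP − MLE = -3.1429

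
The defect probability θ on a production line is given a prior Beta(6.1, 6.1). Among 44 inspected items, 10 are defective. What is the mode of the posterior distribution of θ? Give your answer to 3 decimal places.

θ̂_MAP = 0.279

Prior: Beta(6.1, 6.1).
Data: 10 successes in 44 trials. The binomial likelihood contributes θ^10(1−θ)^34, so the posterior is Beta(6.1+10, 6.1+34) = Beta(16.1, 40.1).
For Beta(a, b) with a, b > 1 the mode is (a−1)/(a+b−2) = 15.1/54.2 ≈ 0.279.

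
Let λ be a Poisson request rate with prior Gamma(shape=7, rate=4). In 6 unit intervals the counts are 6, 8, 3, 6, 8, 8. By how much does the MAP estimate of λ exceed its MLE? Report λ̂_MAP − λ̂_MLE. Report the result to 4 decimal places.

MAP − MLE = -2.0000

Σxᵢ = 39. Posterior is Gamma(46, 10); MAP = (46−1)/10 = 45/10 ≈ 4.50000.
MLE = x̄ = 39/6 ≈ 6.50000.
Difference = 45/10 − 39/6 = -2 ≈ -2.0000.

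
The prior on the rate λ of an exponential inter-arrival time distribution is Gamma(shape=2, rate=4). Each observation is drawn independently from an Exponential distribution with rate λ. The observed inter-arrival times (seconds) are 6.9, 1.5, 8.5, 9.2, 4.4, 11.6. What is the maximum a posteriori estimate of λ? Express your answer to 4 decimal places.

The Exponential(rate=λ) likelihood is ∝ λ^n e^(−λΣtᵢ). Here n = 6 and Σtᵢ = 6.9 + 1.5 + 8.5 + 9.2 + 4.4 + 11.6 = 42.1.
Posterior ∝ λe^(−4λ) · λ^6e^(−42.1λ) = λ^7e^(−46.1λ), i.e. Gamma(8, 46.1).
Mode = (a−1)/b = 7/46.1 ≈ 0.1518.

λ̂_MAP = 0.1518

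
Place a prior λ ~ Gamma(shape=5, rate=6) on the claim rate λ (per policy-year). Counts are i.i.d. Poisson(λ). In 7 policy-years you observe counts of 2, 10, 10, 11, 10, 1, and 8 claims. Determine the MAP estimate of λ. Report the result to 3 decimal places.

Σxᵢ = 2+10+10+11+10+1+8 = 52, with n = 7.
Posterior ∝ λ^4e^(−6λ) · λ^52e^(−7λ) = λ^56e^(−13λ), i.e. Gamma(shape=57, rate=13).
The mode of a Gamma(a, b) with a ≥ 1 (shape–rate) is (a−1)/b = 56/13 ≈ 4.308.

λ̂_MAP = 4.308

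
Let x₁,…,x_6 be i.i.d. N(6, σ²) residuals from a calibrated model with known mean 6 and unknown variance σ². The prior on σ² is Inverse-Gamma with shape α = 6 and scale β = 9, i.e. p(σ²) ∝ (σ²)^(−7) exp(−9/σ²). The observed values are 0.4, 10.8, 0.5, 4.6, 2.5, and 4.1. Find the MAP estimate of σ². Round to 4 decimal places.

Sum of squared deviations about the known mean: SS = (0.4−6)² + (10.8−6)² + (0.5−6)² + (4.6−6)² + (2.5−6)² + (4.1−6)² = 102.47.
The Normal likelihood contributes (σ²)^(−n/2) exp(−SS/(2σ²)), so the posterior is Inverse-Gamma(α + n/2, β + SS/2) = Inverse-Gamma(9, 60.235).
The mode of Inverse-Gamma(a, b) is b/(a+1) = 60.235/10 ≈ 6.0235.

σ̂²_MAP = 6.0235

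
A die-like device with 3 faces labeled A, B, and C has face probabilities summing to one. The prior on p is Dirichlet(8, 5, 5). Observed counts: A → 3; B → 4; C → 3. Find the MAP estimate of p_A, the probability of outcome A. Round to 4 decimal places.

The posterior is Dirichlet(αᵢ + nᵢ) = Dirichlet(11, 9, 8).
For a Dirichlet(a₁,…,a_K) with all aᵢ > 1, the mode has j-th component (aⱼ − 1)/(Σaᵢ − K).
Here Σaᵢ = 28 and K = 3, so p_A = (11 − 1)/(28 − 3) = 10/25 ≈ 0.4000.

MAP estimate of p_A = 0.4000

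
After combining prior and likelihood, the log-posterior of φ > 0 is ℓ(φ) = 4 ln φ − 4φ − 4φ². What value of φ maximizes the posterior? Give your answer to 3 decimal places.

φ̂_MAP = 0.500

ℓ'(φ) = 4/φ − 4 − 8φ. Setting this to zero and multiplying by φ: 8φ² + 4φ − 4 = 0.
φ = (−4 + √(4² + 4·8·4)) / (2·8) = (−4 + √144) / 16 = (−4 + 12)/16 = 1/2.
ℓ''(φ) = −4/φ² − 8 < 0, confirming a maximum.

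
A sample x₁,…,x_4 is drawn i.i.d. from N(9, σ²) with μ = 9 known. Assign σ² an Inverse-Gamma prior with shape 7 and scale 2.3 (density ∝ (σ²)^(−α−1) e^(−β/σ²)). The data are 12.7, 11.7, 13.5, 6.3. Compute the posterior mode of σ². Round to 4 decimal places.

σ̂²_MAP = 2.6560

Sum of squared deviations about the known mean: SS = (12.7−9)² + (11.7−9)² + (13.5−9)² + (6.3−9)² = 48.52.
The Normal likelihood contributes (σ²)^(−n/2) exp(−SS/(2σ²)), so the posterior is Inverse-Gamma(α + n/2, β + SS/2) = Inverse-Gamma(9, 26.56).
The mode of Inverse-Gamma(a, b) is b/(a+1) = 26.56/10 ≈ 2.6560.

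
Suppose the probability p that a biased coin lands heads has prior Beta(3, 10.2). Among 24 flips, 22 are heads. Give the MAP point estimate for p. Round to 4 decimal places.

p̂_MAP = 0.6818

Prior: Beta(3, 10.2).
Data: 22 successes in 24 trials. The binomial likelihood contributes p^22(1−p)^2, so the posterior is Beta(3+22, 10.2+2) = Beta(25, 12.2).
For Beta(a, b) with a, b > 1 the mode is (a−1)/(a+b−2) = 24/35.2 ≈ 0.6818.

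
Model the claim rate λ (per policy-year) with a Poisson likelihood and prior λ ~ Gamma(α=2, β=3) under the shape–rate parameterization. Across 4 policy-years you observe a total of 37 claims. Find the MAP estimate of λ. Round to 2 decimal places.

λ̂_MAP = 5.43

Σxᵢ = 37, n = 4.
Posterior ∝ λe^(−3λ) · λ^37e^(−4λ) = λ^38e^(−7λ), i.e. Gamma(shape=39, rate=7).
The mode of a Gamma(a, b) with a ≥ 1 (shape–rate) is (a−1)/b = 38/7 ≈ 5.43.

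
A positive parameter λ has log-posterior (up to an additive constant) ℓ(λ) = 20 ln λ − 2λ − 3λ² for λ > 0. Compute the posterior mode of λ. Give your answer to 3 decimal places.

λ̂_MAP = 1.667

ℓ'(λ) = 20/λ − 2 − 6λ. Setting this to zero and multiplying by λ: 6λ² + 2λ − 20 = 0.
λ = (−2 + √(2² + 4·6·20)) / (2·6) = (−2 + √484) / 12 = (−2 + 22)/12 = 5/3.
ℓ''(λ) = −20/λ² − 6 < 0, confirming a maximum.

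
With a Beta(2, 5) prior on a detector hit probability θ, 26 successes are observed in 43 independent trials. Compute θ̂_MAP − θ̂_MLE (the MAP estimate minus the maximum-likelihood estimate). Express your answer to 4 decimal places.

Posterior is Beta(28, 22); MAP = (28−1)/(50−2) = 27/48 ≈ 0.56250.
MLE ignores the prior: θ̂_MLE = k/n = 26/43 ≈ 0.60465.
Difference = 27/48 − 26/43 = -29/688 ≈ -0.0422.

MAP − MLE = -0.0422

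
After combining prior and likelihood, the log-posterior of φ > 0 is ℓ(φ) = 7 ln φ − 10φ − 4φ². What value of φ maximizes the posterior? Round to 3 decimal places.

φ̂_MAP = 0.500

ℓ'(φ) = 7/φ − 10 − 8φ. Setting this to zero and multiplying by φ: 8φ² + 10φ − 7 = 0.
φ = (−10 + √(10² + 4·8·7)) / (2·8) = (−10 + √324) / 16 = (−10 + 18)/16 = 1/2.
ℓ''(φ) = −7/φ² − 8 < 0, confirming a maximum.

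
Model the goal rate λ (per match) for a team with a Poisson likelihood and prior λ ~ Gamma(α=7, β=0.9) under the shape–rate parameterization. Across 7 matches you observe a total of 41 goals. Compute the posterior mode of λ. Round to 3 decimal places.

Σxᵢ = 41, n = 7.
Posterior ∝ λ^6e^(−0.9λ) · λ^41e^(−7λ) = λ^47e^(−7.9λ), i.e. Gamma(shape=48, rate=7.9).
The mode of a Gamma(a, b) with a ≥ 1 (shape–rate) is (a−1)/b = 47/7.9 ≈ 5.949.

λ̂_MAP = 5.949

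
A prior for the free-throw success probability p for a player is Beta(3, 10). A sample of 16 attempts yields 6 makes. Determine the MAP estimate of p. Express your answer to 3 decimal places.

Prior: Beta(3, 10).
Data: 6 successes in 16 trials. The binomial likelihood contributes p^6(1−p)^10, so the posterior is Beta(3+6, 10+10) = Beta(9, 20).
For Beta(a, b) with a, b > 1 the mode is (a−1)/(a+b−2) = 8/27 ≈ 0.296.

p̂_MAP = 0.296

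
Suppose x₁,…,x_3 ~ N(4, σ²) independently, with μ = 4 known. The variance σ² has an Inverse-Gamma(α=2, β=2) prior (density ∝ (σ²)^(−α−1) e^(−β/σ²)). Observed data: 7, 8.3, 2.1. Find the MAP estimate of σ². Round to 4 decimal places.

σ̂²_MAP = 3.9000

Sum of squared deviations about the known mean: SS = (7−4)² + (8.3−4)² + (2.1−4)² = 31.1.
The Normal likelihood contributes (σ²)^(−n/2) exp(−SS/(2σ²)), so the posterior is Inverse-Gamma(α + n/2, β + SS/2) = Inverse-Gamma(3.5, 17.55).
The mode of Inverse-Gamma(a, b) is b/(a+1) = 17.55/4.5 ≈ 3.9000.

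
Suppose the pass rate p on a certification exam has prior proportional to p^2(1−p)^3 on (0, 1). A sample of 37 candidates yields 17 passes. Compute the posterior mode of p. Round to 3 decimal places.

p̂_MAP = 0.452

The prior density ∝ p^2(1−p)^3 is the kernel of Beta(3, 4).
Data: 17 successes in 37 trials. The binomial likelihood contributes p^17(1−p)^20, so the posterior is Beta(3+17, 4+20) = Beta(20, 24).
For Beta(a, b) with a, b > 1 the mode is (a−1)/(a+b−2) = 19/42 ≈ 0.452.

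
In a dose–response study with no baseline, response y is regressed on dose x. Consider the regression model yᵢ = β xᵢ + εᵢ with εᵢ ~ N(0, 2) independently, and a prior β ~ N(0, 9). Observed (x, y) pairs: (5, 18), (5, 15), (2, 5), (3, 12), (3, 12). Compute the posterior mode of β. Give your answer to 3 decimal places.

β̂_MAP = 3.420

log p(β | y) = −Σ(yᵢ − βxᵢ)²/(2·2) − β²/(2·9) + const.
Setting the derivative to zero: Σxᵢ(yᵢ − βxᵢ)/2 − β/9 = 0, so β = Σxᵢyᵢ / (Σxᵢ² + σ²/τ²).
Σxᵢyᵢ = 5·18 + 5·15 + 2·5 + 3·12 + 3·12 = 247; Σxᵢ² = 72; σ²/τ² = 2/9.
β̂_MAP = 247 / (72 + 2/9) = 247/(650/9) = 171/50 ≈ 3.420.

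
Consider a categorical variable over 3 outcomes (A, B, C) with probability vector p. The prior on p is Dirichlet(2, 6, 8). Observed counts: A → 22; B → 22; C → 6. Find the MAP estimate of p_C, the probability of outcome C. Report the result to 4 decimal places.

The posterior is Dirichlet(αᵢ + nᵢ) = Dirichlet(24, 28, 14).
For a Dirichlet(a₁,…,a_K) with all aᵢ > 1, the mode has j-th component (aⱼ − 1)/(Σaᵢ − K).
Here Σaᵢ = 66 and K = 3, so p_C = (14 − 1)/(66 − 3) = 13/63 ≈ 0.2063.

MAP estimate of p_C = 0.2063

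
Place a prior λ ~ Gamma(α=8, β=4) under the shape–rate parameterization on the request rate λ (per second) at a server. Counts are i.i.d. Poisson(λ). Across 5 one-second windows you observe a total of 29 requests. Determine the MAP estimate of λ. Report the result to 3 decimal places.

Σxᵢ = 29, n = 5.
Posterior ∝ λ^7e^(−4λ) · λ^29e^(−5λ) = λ^36e^(−9λ), i.e. Gamma(shape=37, rate=9).
The mode of a Gamma(a, b) with a ≥ 1 (shape–rate) is (a−1)/b = 36/9 ≈ 4.000.

λ̂_MAP = 4.000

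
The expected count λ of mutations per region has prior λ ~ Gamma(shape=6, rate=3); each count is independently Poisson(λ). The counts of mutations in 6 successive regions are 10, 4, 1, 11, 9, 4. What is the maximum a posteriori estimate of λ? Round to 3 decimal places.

Σxᵢ = 10+4+1+11+9+4 = 39, with n = 6.
Posterior ∝ λ^5e^(−3λ) · λ^39e^(−6λ) = λ^44e^(−9λ), i.e. Gamma(shape=45, rate=9).
The mode of a Gamma(a, b) with a ≥ 1 (shape–rate) is (a−1)/b = 44/9 ≈ 4.889.

λ̂_MAP = 4.889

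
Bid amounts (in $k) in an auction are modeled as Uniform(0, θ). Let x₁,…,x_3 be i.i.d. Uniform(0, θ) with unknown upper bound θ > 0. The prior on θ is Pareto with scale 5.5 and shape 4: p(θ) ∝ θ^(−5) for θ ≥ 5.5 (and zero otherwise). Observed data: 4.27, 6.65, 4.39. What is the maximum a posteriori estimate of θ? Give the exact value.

θ̂_MAP = 6.65

The Uniform(0, θ) likelihood is θ^(−n) for θ ≥ max(xᵢ), zero otherwise. Here max(xᵢ) = 6.65.
Posterior ∝ θ^(−5) · θ^(−3) = θ^(−8) on θ ≥ max(5.5, 6.65) = 6.65.
This density is strictly decreasing in θ, so the posterior mode lies at the lower boundary of the support.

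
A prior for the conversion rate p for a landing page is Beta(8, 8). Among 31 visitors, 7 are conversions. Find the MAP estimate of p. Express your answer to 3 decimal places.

p̂_MAP = 0.311

Prior: Beta(8, 8).
Data: 7 successes in 31 trials. The binomial likelihood contributes p^7(1−p)^24, so the posterior is Beta(8+7, 8+24) = Beta(15, 32).
For Beta(a, b) with a, b > 1 the mode is (a−1)/(a+b−2) = 14/45 ≈ 0.311.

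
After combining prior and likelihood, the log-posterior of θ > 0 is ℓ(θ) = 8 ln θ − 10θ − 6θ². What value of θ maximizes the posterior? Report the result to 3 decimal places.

θ̂_MAP = 0.500

ℓ'(θ) = 8/θ − 10 − 12θ. Setting this to zero and multiplying by θ: 12θ² + 10θ − 8 = 0.
θ = (−10 + √(10² + 4·12·8)) / (2·12) = (−10 + √484) / 24 = (−10 + 22)/24 = 1/2.
ℓ''(θ) = −8/θ² − 12 < 0, confirming a maximum.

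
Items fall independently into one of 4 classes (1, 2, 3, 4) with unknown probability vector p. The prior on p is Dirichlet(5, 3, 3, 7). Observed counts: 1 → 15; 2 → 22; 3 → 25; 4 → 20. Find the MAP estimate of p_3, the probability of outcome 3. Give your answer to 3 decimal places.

MAP estimate: 0.281

The posterior is Dirichlet(αᵢ + nᵢ) = Dirichlet(20, 25, 28, 27).
For a Dirichlet(a₁,…,a_K) with all aᵢ > 1, the mode has j-th component (aⱼ − 1)/(Σaᵢ − K).
Here Σaᵢ = 100 and K = 4, so p_3 = (28 − 1)/(100 − 4) = 27/96 ≈ 0.281.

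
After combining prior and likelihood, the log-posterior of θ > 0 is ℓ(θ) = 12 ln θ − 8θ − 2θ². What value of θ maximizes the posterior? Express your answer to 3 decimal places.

ℓ'(θ) = 12/θ − 8 − 4θ. Setting this to zero and multiplying by θ: 4θ² + 8θ − 12 = 0.
θ = (−8 + √(8² + 4·4·12)) / (2·4) = (−8 + √256) / 8 = (−8 + 16)/8 = 1.
ℓ''(θ) = −12/θ² − 4 < 0, confirming a maximum.

θ̂_MAP = 1.000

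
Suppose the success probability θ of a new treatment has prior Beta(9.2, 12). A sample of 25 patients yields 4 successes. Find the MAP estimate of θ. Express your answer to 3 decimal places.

θ̂_MAP = 0.276

Prior: Beta(9.2, 12).
Data: 4 successes in 25 trials. The binomial likelihood contributes θ^4(1−θ)^21, so the posterior is Beta(9.2+4, 12+21) = Beta(13.2, 33).
For Beta(a, b) with a, b > 1 the mode is (a−1)/(a+b−2) = 12.2/44.2 ≈ 0.276.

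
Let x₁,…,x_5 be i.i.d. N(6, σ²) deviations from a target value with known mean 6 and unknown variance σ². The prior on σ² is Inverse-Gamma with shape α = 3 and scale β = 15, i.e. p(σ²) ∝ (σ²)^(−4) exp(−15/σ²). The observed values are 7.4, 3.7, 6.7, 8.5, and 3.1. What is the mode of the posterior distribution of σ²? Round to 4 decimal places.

Sum of squared deviations about the known mean: SS = (7.4−6)² + (3.7−6)² + (6.7−6)² + (8.5−6)² + (3.1−6)² = 22.4.
The Normal likelihood contributes (σ²)^(−n/2) exp(−SS/(2σ²)), so the posterior is Inverse-Gamma(α + n/2, β + SS/2) = Inverse-Gamma(5.5, 26.2).
The mode of Inverse-Gamma(a, b) is b/(a+1) = 26.2/6.5 ≈ 4.0308.

σ̂²_MAP = 4.0308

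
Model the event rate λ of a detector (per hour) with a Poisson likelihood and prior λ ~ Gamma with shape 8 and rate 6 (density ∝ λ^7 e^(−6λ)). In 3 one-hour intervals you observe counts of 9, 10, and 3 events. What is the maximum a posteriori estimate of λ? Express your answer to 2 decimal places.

λ̂_MAP = 3.22

Σxᵢ = 9+10+3 = 22, with n = 3.
Posterior ∝ λ^7e^(−6λ) · λ^22e^(−3λ) = λ^29e^(−9λ), i.e. Gamma(shape=30, rate=9).
The mode of a Gamma(a, b) with a ≥ 1 (shape–rate) is (a−1)/b = 29/9 ≈ 3.22.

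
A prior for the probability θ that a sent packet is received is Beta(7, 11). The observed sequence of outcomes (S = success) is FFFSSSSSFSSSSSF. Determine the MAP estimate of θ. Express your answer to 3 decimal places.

θ̂_MAP = 0.516

Prior: Beta(7, 11).
Data: 10 successes in 15 trials (from the sequence). The binomial likelihood contributes θ^10(1−θ)^5, so the posterior is Beta(7+10, 11+5) = Beta(17, 16).
For Beta(a, b) with a, b > 1 the mode is (a−1)/(a+b−2) = 16/31 ≈ 0.516.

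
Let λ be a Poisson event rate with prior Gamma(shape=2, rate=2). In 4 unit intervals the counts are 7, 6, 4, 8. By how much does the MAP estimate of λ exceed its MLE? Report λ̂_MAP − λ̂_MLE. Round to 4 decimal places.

MAP − MLE = -1.9167

Σxᵢ = 25. Posterior is Gamma(27, 6); MAP = (27−1)/6 = 26/6 ≈ 4.33333.
MLE = x̄ = 25/4 ≈ 6.25000.
Difference = 26/6 − 25/4 = -23/12 ≈ -1.9167.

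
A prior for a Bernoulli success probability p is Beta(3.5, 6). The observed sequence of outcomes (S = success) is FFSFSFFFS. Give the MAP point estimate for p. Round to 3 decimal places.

p̂_MAP = 0.333

Prior: Beta(3.5, 6).
Data: 3 successes in 9 trials (from the sequence). The binomial likelihood contributes p^3(1−p)^6, so the posterior is Beta(3.5+3, 6+6) = Beta(6.5, 12).
For Beta(a, b) with a, b > 1 the mode is (a−1)/(a+b−2) = 5.5/16.5 ≈ 0.333.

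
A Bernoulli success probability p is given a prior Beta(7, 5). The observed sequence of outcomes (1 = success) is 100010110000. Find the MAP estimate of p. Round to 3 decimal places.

Prior: Beta(7, 5).
Data: 4 successes in 12 trials (from the sequence). The binomial likelihood contributes p^4(1−p)^8, so the posterior is Beta(7+4, 5+8) = Beta(11, 13).
For Beta(a, b) with a, b > 1 the mode is (a−1)/(a+b−2) = 10/22 ≈ 0.455.

p̂_MAP = 0.455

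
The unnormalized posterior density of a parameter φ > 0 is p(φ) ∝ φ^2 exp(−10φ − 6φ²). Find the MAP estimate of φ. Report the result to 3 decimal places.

ℓ'(φ) = 2/φ − 10 − 12φ. Setting this to zero and multiplying by φ: 12φ² + 10φ − 2 = 0.
φ = (−10 + √(10² + 4·12·2)) / (2·12) = (−10 + √196) / 24 = (−10 + 14)/24 = 1/6.
ℓ''(φ) = −2/φ² − 12 < 0, confirming a maximum.

φ̂_MAP = 0.167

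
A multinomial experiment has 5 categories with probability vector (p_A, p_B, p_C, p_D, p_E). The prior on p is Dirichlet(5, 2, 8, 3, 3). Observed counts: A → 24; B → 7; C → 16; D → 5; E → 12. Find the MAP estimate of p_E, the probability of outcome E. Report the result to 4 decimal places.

MAP estimate of p_E = 0.1750

The posterior is Dirichlet(αᵢ + nᵢ) = Dirichlet(29, 9, 24, 8, 15).
For a Dirichlet(a₁,…,a_K) with all aᵢ > 1, the mode has j-th component (aⱼ − 1)/(Σaᵢ − K).
Here Σaᵢ = 85 and K = 5, so p_E = (15 − 1)/(85 − 5) = 14/80 ≈ 0.1750.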